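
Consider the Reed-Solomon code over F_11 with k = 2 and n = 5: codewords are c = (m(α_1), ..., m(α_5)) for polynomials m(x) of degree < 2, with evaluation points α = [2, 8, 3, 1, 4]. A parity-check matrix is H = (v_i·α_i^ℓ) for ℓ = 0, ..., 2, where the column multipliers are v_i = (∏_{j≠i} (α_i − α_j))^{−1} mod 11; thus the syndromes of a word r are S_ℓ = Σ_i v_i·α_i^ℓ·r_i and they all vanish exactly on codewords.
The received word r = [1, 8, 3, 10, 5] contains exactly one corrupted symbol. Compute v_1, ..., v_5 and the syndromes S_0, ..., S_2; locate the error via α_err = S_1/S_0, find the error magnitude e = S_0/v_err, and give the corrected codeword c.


S = (7, 1, 8), error at position 2, error magnitude e = 6, c = [1, 2, 3, 10, 5].

Step 1: column multipliers v_i = (∏_{j≠i}(α_i − α_j))^{−1} mod 11.
  i = 1 (α = 2): (2−8)(2−3)(2−1)(2−4) = (−6)·(−1)·1·(−2) = −12 ≡ 10, so v_1 = 10^{−1} = 10 (mod 11).
  i = 2 (α = 8): (8−2)(8−3)(8−1)(8−4) = 6·5·7·4 = 840 ≡ 4, so v_2 = 4^{−1} = 3 (mod 11).
  i = 3 (α = 3): (3−2)(3−8)(3−1)(3−4) = 1·(−5)·2·(−1) = 10 ≡ 10, so v_3 = 10^{−1} = 10 (mod 11).
  i = 4 (α = 1): (1−2)(1−8)(1−3)(1−4) = (−1)·(−7)·(−2)·(−3) = 42 ≡ 9, so v_4 = 9^{−1} = 5 (mod 11).
  i = 5 (α = 4): (4−2)(4−8)(4−3)(4−1) = 2·(−4)·1·3 = −24 ≡ 9, so v_5 = 9^{−1} = 5 (mod 11).
  v = [10, 3, 10, 5, 5].
Step 2: syndromes of r = [1, 8, 3, 10, 5] (all sums mod 11).
  S_0 = Σ v_i r_i = 10·1 + 3·8 + 10·3 + 5·10 + 5·5 = 139 ≡ 7.
  S_1 = Σ v_i α_i r_i = 10·2·1 + 3·8·8 + 10·3·3 + 5·1·10 + 5·4·5 = 452 ≡ 1.
  α_i^2 mod 11 = [4, 9, 9, 1, 5].
  S_2 = Σ v_i α_i^2 r_i = 10·4·1 + 3·9·8 + 10·9·3 + 5·1·10 + 5·5·5 = 701 ≡ 8.
  S = (7, 1, 8) ≠ 0, so r is not a codeword (an error is present).
Step 3: locate the error. For a single error e at position i, S_ℓ = v_i·e·α_i^ℓ, so α_err = S_1/S_0.
  S_0^{−1} = 7^{−1} = 8 (mod 11), so α_err = 1·8 = 8 ≡ 8 = α_2. Error position i = 2.
  Consistency check: S_2/S_1 = 8·1 = 8 ≡ 8 = α_err ✓ (single-error assumption holds).
Step 4: error magnitude e = S_0/v_2 = S_0·∏_{j≠2}(α_2 − α_j) = 7·4 = 28 ≡ 6 (mod 11).
Step 5: correct position 2: c_2 = r_2 − e = 8 − 6 ≡ 2 (mod 11). Hence c = [1, 2, 3, 10, 5].
  Check: interpolating c through the α_i gives m(x) = 8 + 2·x (degree < 2) with m(α_i) = c_i for every i, so c is indeed a codeword.


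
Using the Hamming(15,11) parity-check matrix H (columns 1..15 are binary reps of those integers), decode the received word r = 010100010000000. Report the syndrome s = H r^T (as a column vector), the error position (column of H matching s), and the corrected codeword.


s = (1, 1, 1, 0)^T, error position = 14, corrected codeword c = 010100010000010

Compute s = H r^T mod 2 one row at a time:
  s_1 = 1 + 0 + 0 + 0 + 0 + 0 + 0 + 0 = 1 ≡ 1 (mod 2).
  s_2 = 1 + 0 + 0 + 0 + 0 + 0 + 0 + 0 = 1 ≡ 1 (mod 2).
  s_3 = 1 + 0 + 0 + 0 + 0 + 0 + 0 + 0 = 1 ≡ 1 (mod 2).
  s_4 = 0 + 0 + 0 + 0 + 0 + 0 + 0 + 0 = 0 ≡ 0 (mod 2).
s = (1, 1, 1, 0)^T — this equals column 14 of H (binary 1110), so error is at position 14.
Correct: flip bit 14 of r = 010100010000000 to get c = 010100010000010.


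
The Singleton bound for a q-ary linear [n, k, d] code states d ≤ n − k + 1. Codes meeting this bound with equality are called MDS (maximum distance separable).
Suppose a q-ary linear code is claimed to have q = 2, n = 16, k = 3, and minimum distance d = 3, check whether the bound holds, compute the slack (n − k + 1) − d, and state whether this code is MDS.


Singleton RHS = n − k + 1 = 14, slack = 11, bound satisfied, not MDS.

Singleton bound: d ≤ n − k + 1.
Here n = 16, k = 3, so n − k + 1 = 14.
Given d = 3, check d ≤ 14: YES.
Slack = (n − k + 1) − d = 11.
The code is NOT MDS (slack = 11 > 0).
Description: the claimed parameters are [16, 3, 3]_2; such a code would be non-MDS.


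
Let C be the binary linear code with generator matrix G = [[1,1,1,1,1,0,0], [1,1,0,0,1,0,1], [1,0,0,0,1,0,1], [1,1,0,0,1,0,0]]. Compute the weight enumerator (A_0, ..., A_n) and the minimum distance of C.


Weight distribution: A_0 = 1, A_1 = 2, A_2 = 3, A_3 = 4, A_4 = 3, A_5 = 2, A_6 = 1. Minimum distance d = 1.

Enumerate all 2^4 = 16 messages m ∈ F_2^4.
For each, compute codeword c = mG in F_2^7, then tally its weight.
  m = 0000 → c = 0000000, weight = 0.
  m = 1000 → c = 1111100, weight = 5.
  m = 0100 → c = 1100101, weight = 4.
  m = 1100 → c = 0011001, weight = 3.
  m = 0010 → c = 1000101, weight = 3.
  m = 1010 → c = 0111001, weight = 4.
  m = 0110 → c = 0100000, weight = 1.
  m = 1110 → c = 1011100, weight = 4.
  m = 0001 → c = 1100100, weight = 3.
  m = 1001 → c = 0011000, weight = 2.
  m = 0101 → c = 0000001, weight = 1.
  m = 1101 → c = 1111101, weight = 6.
  m = 0011 → c = 0100001, weight = 2.
  m = 1011 → c = 1011101, weight = 5.
  m = 0111 → c = 1000100, weight = 2.
  m = 1111 → c = 0111000, weight = 3.
Tally weights:
  weight 0: 1 codewords.
  weight 1: 2 codewords.
  weight 2: 3 codewords.
  weight 3: 4 codewords.
  weight 4: 3 codewords.
  weight 5: 2 codewords.
  weight 6: 1 codewords.
Minimum distance d = smallest w > 0 with A_w > 0 = 1.
Sanity: Σ A_w = 16 = 2^4 = 16 ✓.


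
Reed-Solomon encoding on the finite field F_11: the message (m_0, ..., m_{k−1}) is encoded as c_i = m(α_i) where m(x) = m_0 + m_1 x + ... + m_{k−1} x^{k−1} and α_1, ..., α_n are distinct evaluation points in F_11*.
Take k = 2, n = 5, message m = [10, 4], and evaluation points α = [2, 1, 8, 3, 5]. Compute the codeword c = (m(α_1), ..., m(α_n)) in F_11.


c = [7, 3, 9, 0, 8]

Message polynomial: m(x) = 10 + 4·x (mod 11).
For each evaluation point α_i, compute m(α_i) mod 11:
  α_1 = 2: Horner steps 4 → 7, so m(2) = 7.
  α_2 = 1: Horner steps 4 → 3, so m(1) = 3.
  α_3 = 8: Horner steps 4 → 9, so m(8) = 9.
  α_4 = 3: Horner steps 4 → 0, so m(3) = 0.
  α_5 = 5: Horner steps 4 → 8, so m(5) = 8.
Codeword c = [7, 3, 9, 0, 8] ∈ F_11^5.


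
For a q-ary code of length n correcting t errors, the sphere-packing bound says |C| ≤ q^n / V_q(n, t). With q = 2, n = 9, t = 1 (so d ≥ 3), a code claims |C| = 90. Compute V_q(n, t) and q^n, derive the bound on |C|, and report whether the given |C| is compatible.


V_q(n, t) = 10, q^n = 512, Hamming bound = 51, |C| = 90 > bound (violated).

Step 1: Compute V_q(n, t) = Σ_{j=0}^1 C(n, j) (q−1)^j.
  j = 0: C(9,0)·(1)^0 = 1·1 = 1.
  j = 1: C(9,1)·(1)^1 = 9·1 = 9.
  V_q(n, t) = 1 + 9 = 10.
Step 2: q^n = 2^9 = 512.
Step 3: Hamming bound ⌊q^n / V_q(n,t)⌋ = ⌊512/10⌋ = 51.
Step 4: Compare |C| = 90 to 51: violated.
The claimed |C| lies above the Hamming bound, so no 2-ary code of length 9 with d ≥ 3 can have 90 codewords.


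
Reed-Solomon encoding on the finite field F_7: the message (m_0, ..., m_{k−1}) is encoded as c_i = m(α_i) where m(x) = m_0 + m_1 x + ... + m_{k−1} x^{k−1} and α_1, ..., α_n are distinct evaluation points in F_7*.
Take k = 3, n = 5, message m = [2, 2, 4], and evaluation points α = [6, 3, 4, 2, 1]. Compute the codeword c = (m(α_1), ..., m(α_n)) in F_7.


c = [4, 2, 4, 1, 1]

Message polynomial: m(x) = 2 + 2·x + 4·x^2 (mod 7).
For each evaluation point α_i, compute m(α_i) mod 7:
  α_1 = 6: Horner steps 4 → 5 → 4, so m(6) = 4.
  α_2 = 3: Horner steps 4 → 0 → 2, so m(3) = 2.
  α_3 = 4: Horner steps 4 → 4 → 4, so m(4) = 4.
  α_4 = 2: Horner steps 4 → 3 → 1, so m(2) = 1.
  α_5 = 1: Horner steps 4 → 6 → 1, so m(1) = 1.
Codeword c = [4, 2, 4, 1, 1] ∈ F_7^5.


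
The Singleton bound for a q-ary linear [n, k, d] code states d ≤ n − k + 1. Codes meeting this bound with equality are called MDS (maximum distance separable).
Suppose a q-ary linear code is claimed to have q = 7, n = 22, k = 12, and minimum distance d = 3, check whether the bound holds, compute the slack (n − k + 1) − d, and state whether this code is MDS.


Singleton RHS = n − k + 1 = 11, slack = 8, bound satisfied, not MDS.

Singleton bound: d ≤ n − k + 1.
Here n = 22, k = 12, so n − k + 1 = 11.
Given d = 3, check d ≤ 11: YES.
Slack = (n − k + 1) − d = 8.
The code is NOT MDS (slack = 8 > 0).
Description: the claimed parameters are [22, 12, 3]_7; such a code would be non-MDS.


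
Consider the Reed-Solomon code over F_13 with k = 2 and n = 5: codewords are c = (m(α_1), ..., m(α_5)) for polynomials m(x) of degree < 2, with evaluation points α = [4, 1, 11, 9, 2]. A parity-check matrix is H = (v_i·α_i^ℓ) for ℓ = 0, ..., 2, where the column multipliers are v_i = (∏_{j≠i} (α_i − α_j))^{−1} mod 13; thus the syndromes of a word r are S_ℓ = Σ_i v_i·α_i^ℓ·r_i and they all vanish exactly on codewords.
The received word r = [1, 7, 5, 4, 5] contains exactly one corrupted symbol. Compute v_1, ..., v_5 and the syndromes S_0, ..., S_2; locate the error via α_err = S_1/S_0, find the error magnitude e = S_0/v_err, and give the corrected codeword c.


S = (8, 10, 6), error at position 3, error magnitude e = 5, c = [1, 7, 0, 4, 5].

Step 1: column multipliers v_i = (∏_{j≠i}(α_i − α_j))^{−1} mod 13.
  i = 1 (α = 4): (4−1)(4−11)(4−9)(4−2) = 3·(−7)·(−5)·2 = 210 ≡ 2, so v_1 = 2^{−1} = 7 (mod 13).
  i = 2 (α = 1): (1−4)(1−11)(1−9)(1−2) = (−3)·(−10)·(−8)·(−1) = 240 ≡ 6, so v_2 = 6^{−1} = 11 (mod 13).
  i = 3 (α = 11): (11−4)(11−1)(11−9)(11−2) = 7·10·2·9 = 1260 ≡ 12, so v_3 = 12^{−1} = 12 (mod 13).
  i = 4 (α = 9): (9−4)(9−1)(9−11)(9−2) = 5·8·(−2)·7 = −560 ≡ 12, so v_4 = 12^{−1} = 12 (mod 13).
  i = 5 (α = 2): (2−4)(2−1)(2−11)(2−9) = (−2)·1·(−9)·(−7) = −126 ≡ 4, so v_5 = 4^{−1} = 10 (mod 13).
  v = [7, 11, 12, 12, 10].
Step 2: syndromes of r = [1, 7, 5, 4, 5] (all sums mod 13).
  S_0 = Σ v_i r_i = 7·1 + 11·7 + 12·5 + 12·4 + 10·5 = 242 ≡ 8.
  S_1 = Σ v_i α_i r_i = 7·4·1 + 11·1·7 + 12·11·5 + 12·9·4 + 10·2·5 = 1297 ≡ 10.
  α_i^2 mod 13 = [3, 1, 4, 3, 4].
  S_2 = Σ v_i α_i^2 r_i = 7·3·1 + 11·1·7 + 12·4·5 + 12·3·4 + 10·4·5 = 682 ≡ 6.
  S = (8, 10, 6) ≠ 0, so r is not a codeword (an error is present).
Step 3: locate the error. For a single error e at position i, S_ℓ = v_i·e·α_i^ℓ, so α_err = S_1/S_0.
  S_0^{−1} = 8^{−1} = 5 (mod 13), so α_err = 10·5 = 50 ≡ 11 = α_3. Error position i = 3.
  Consistency check: S_2/S_1 = 6·4 = 24 ≡ 11 = α_err ✓ (single-error assumption holds).
Step 4: error magnitude e = S_0/v_3 = S_0·∏_{j≠3}(α_3 − α_j) = 8·12 = 96 ≡ 5 (mod 13).
Step 5: correct position 3: c_3 = r_3 − e = 5 − 5 ≡ 0 (mod 13). Hence c = [1, 7, 0, 4, 5].
  Check: interpolating c through the α_i gives m(x) = 9 + 11·x (degree < 2) with m(α_i) = c_i for every i, so c is indeed a codeword.


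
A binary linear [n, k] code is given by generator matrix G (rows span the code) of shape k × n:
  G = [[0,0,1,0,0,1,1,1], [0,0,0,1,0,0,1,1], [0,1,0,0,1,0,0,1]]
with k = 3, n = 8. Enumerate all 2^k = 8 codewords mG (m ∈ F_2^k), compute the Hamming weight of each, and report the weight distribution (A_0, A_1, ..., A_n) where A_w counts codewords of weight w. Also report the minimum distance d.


Weight distribution: A_0 = 1, A_3 = 3, A_4 = 2, A_5 = 1, A_6 = 1. Minimum distance d = 3.

Enumerate all 2^3 = 8 messages m ∈ F_2^3.
For each, compute codeword c = mG in F_2^8, then tally its weight.
  m = 000 → c = 00000000, weight = 0.
  m = 100 → c = 00100111, weight = 4.
  m = 010 → c = 00010011, weight = 3.
  m = 110 → c = 00110100, weight = 3.
  m = 001 → c = 01001001, weight = 3.
  m = 101 → c = 01101110, weight = 5.
  m = 011 → c = 01011010, weight = 4.
  m = 111 → c = 01111101, weight = 6.
Tally weights:
  weight 0: 1 codewords.
  weight 3: 3 codewords.
  weight 4: 2 codewords.
  weight 5: 1 codewords.
  weight 6: 1 codewords.
Minimum distance d = smallest w > 0 with A_w > 0 = 3.
Sanity: Σ A_w = 8 = 2^3 = 8 ✓.


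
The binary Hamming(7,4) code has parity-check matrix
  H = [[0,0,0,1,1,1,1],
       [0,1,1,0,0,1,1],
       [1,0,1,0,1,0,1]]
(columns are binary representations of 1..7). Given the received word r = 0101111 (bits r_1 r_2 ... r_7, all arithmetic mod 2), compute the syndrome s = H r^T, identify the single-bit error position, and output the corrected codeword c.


s = (0, 1, 0)^T, error position = 2, corrected codeword c = 0001111

Compute s = H r^T mod 2 one row at a time:
  s_1 = 1 + 1 + 1 + 1 = 4 ≡ 0 (mod 2).
  s_2 = 1 + 0 + 1 + 1 = 3 ≡ 1 (mod 2).
  s_3 = 0 + 0 + 1 + 1 = 2 ≡ 0 (mod 2).
s = (0, 1, 0)^T — this equals column 2 of H (binary 010), so error is at position 2.
Correct: flip bit 2 of r = 0101111 to get c = 0001111.


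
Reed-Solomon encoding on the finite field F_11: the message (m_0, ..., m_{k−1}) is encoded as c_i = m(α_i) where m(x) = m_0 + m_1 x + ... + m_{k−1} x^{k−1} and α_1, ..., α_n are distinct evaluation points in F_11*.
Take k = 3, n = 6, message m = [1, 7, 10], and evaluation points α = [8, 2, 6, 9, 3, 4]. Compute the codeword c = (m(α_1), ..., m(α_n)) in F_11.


c = [4, 0, 7, 5, 2, 2]

Message polynomial: m(x) = 1 + 7·x + 10·x^2 (mod 11).
For each evaluation point α_i, compute m(α_i) mod 11:
  α_1 = 8: Horner steps 10 → 10 → 4, so m(8) = 4.
  α_2 = 2: Horner steps 10 → 5 → 0, so m(2) = 0.
  α_3 = 6: Horner steps 10 → 1 → 7, so m(6) = 7.
  α_4 = 9: Horner steps 10 → 9 → 5, so m(9) = 5.
  α_5 = 3: Horner steps 10 → 4 → 2, so m(3) = 2.
  α_6 = 4: Horner steps 10 → 3 → 2, so m(4) = 2.
Codeword c = [4, 0, 7, 5, 2, 2] ∈ F_11^6.


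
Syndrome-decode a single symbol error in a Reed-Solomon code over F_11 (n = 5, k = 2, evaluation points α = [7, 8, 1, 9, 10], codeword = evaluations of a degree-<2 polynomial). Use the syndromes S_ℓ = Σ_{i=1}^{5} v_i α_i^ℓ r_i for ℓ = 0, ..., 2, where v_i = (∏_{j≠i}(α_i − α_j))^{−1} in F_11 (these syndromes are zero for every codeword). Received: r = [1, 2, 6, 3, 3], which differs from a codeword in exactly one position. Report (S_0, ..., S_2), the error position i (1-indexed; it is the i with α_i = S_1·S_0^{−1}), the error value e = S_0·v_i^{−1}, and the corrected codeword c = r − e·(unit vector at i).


S = (1, 10, 1), error at position 5, error magnitude e = 10, c = [1, 2, 6, 3, 4].

Step 1: column multipliers v_i = (∏_{j≠i}(α_i − α_j))^{−1} mod 11.
  i = 1 (α = 7): (7−8)(7−1)(7−9)(7−10) = (−1)·6·(−2)·(−3) = −36 ≡ 8, so v_1 = 8^{−1} = 7 (mod 11).
  i = 2 (α = 8): (8−7)(8−1)(8−9)(8−10) = 1·7·(−1)·(−2) = 14 ≡ 3, so v_2 = 3^{−1} = 4 (mod 11).
  i = 3 (α = 1): (1−7)(1−8)(1−9)(1−10) = (−6)·(−7)·(−8)·(−9) = 3024 ≡ 10, so v_3 = 10^{−1} = 10 (mod 11).
  i = 4 (α = 9): (9−7)(9−8)(9−1)(9−10) = 2·1·8·(−1) = −16 ≡ 6, so v_4 = 6^{−1} = 2 (mod 11).
  i = 5 (α = 10): (10−7)(10−8)(10−1)(10−9) = 3·2·9·1 = 54 ≡ 10, so v_5 = 10^{−1} = 10 (mod 11).
  v = [7, 4, 10, 2, 10].
Step 2: syndromes of r = [1, 2, 6, 3, 3] (all sums mod 11).
  S_0 = Σ v_i r_i = 7·1 + 4·2 + 10·6 + 2·3 + 10·3 = 111 ≡ 1.
  S_1 = Σ v_i α_i r_i = 7·7·1 + 4·8·2 + 10·1·6 + 2·9·3 + 10·10·3 = 527 ≡ 10.
  α_i^2 mod 11 = [5, 9, 1, 4, 1].
  S_2 = Σ v_i α_i^2 r_i = 7·5·1 + 4·9·2 + 10·1·6 + 2·4·3 + 10·1·3 = 221 ≡ 1.
  S = (1, 10, 1) ≠ 0, so r is not a codeword (an error is present).
Step 3: locate the error. For a single error e at position i, S_ℓ = v_i·e·α_i^ℓ, so α_err = S_1/S_0.
  S_0^{−1} = 1^{−1} = 1 (mod 11), so α_err = 10·1 = 10 ≡ 10 = α_5. Error position i = 5.
  Consistency check: S_2/S_1 = 1·10 = 10 ≡ 10 = α_err ✓ (single-error assumption holds).
Step 4: error magnitude e = S_0/v_5 = S_0·∏_{j≠5}(α_5 − α_j) = 1·10 = 10 ≡ 10 (mod 11).
Step 5: correct position 5: c_5 = r_5 − e = 3 − 10 ≡ 4 (mod 11). Hence c = [1, 2, 6, 3, 4].
  Check: interpolating c through the α_i gives m(x) = 5 + 1·x (degree < 2) with m(α_i) = c_i for every i, so c is indeed a codeword.


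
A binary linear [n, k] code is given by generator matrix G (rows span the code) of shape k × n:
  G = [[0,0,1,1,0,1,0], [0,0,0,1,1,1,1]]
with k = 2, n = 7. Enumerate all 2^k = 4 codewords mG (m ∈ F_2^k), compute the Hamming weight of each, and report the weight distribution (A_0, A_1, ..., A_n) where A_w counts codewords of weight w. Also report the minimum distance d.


Weight distribution: A_0 = 1, A_3 = 2, A_4 = 1. Minimum distance d = 3.

Enumerate all 2^2 = 4 messages m ∈ F_2^2.
For each, compute codeword c = mG in F_2^7, then tally its weight.
  m = 00 → c = 0000000, weight = 0.
  m = 10 → c = 0011010, weight = 3.
  m = 01 → c = 0001111, weight = 4.
  m = 11 → c = 0010101, weight = 3.
Tally weights:
  weight 0: 1 codewords.
  weight 3: 2 codewords.
  weight 4: 1 codewords.
Minimum distance d = smallest w > 0 with A_w > 0 = 3.
Sanity: Σ A_w = 4 = 2^2 = 4 ✓.


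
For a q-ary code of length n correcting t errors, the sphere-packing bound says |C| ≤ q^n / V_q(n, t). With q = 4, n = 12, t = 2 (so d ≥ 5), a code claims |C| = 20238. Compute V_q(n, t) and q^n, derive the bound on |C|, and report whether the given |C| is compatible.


V_q(n, t) = 631, q^n = 16777216, Hamming bound = 26588, |C| = 20238 ≤ bound (satisfied).

Step 1: Compute V_q(n, t) = Σ_{j=0}^2 C(n, j) (q−1)^j.
  j = 0: C(12,0)·(3)^0 = 1·1 = 1.
  j = 1: C(12,1)·(3)^1 = 12·3 = 36.
  j = 2: C(12,2)·(3)^2 = 66·9 = 594.
  V_q(n, t) = 1 + 36 + 594 = 631.
Step 2: q^n = 4^12 = 16777216.
Step 3: Hamming bound ⌊q^n / V_q(n,t)⌋ = ⌊16777216/631⌋ = 26588.
Step 4: Compare |C| = 20238 to 26588: satisfied.
The claimed |C| lies below the Hamming bound.


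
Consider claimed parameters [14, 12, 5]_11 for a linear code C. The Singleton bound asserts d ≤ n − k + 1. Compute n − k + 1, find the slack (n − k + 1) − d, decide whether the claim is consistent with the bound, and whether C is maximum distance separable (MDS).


Singleton RHS = n − k + 1 = 3, slack = -2, bound violated (no such code; not MDS).

Singleton bound: d ≤ n − k + 1.
Here n = 14, k = 12, so n − k + 1 = 3.
Given d = 5, check d ≤ 3: NO.
Slack = (n − k + 1) − d = -2.
The slack is negative: d = 5 exceeds n − k + 1 = 3 by 2, so the Singleton bound is violated and no linear [14, 12, 5]_11 code can exist. In particular it is not MDS (MDS requires d = n − k + 1 exactly).
Description: the claimed parameters are [14, 12, 5]_11; such a code would be impossible (violates the Singleton bound).


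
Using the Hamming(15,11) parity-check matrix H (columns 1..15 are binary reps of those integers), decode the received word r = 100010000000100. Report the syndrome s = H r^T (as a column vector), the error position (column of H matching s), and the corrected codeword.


s = (1, 0, 0, 1)^T, error position = 9, corrected codeword c = 100010001000100

Compute s = H r^T mod 2 one row at a time:
  s_1 = 0 + 0 + 0 + 0 + 0 + 1 + 0 + 0 = 1 ≡ 1 (mod 2).
  s_2 = 0 + 1 + 0 + 0 + 0 + 1 + 0 + 0 = 2 ≡ 0 (mod 2).
  s_3 = 0 + 0 + 0 + 0 + 0 + 0 + 0 + 0 = 0 ≡ 0 (mod 2).
  s_4 = 1 + 0 + 1 + 0 + 0 + 0 + 1 + 0 = 3 ≡ 1 (mod 2).
s = (1, 0, 0, 1)^T — this equals column 9 of H (binary 1001), so error is at position 9.
Correct: flip bit 9 of r = 100010000000100 to get c = 100010001000100.


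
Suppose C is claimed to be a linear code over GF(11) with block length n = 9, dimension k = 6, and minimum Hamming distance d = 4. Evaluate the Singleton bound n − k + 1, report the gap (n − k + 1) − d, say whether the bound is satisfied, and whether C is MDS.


Singleton RHS = n − k + 1 = 4, slack = 0, bound satisfied, MDS.

Singleton bound: d ≤ n − k + 1.
Here n = 9, k = 6, so n − k + 1 = 4.
Given d = 4, check d ≤ 4: YES.
Slack = (n − k + 1) − d = 0.
The code is MDS (slack = 0).
Description: the claimed parameters are [9, 6, 4]_11; such a code would be MDS (meets Singleton bound).


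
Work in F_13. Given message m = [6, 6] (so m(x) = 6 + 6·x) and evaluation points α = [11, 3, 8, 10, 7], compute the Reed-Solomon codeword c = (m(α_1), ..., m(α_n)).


c = [7, 11, 2, 1, 9]

Message polynomial: m(x) = 6 + 6·x (mod 13).
For each evaluation point α_i, compute m(α_i) mod 13:
  α_1 = 11: Horner steps 6 → 7, so m(11) = 7.
  α_2 = 3: Horner steps 6 → 11, so m(3) = 11.
  α_3 = 8: Horner steps 6 → 2, so m(8) = 2.
  α_4 = 10: Horner steps 6 → 1, so m(10) = 1.
  α_5 = 7: Horner steps 6 → 9, so m(7) = 9.
Codeword c = [7, 11, 2, 1, 9] ∈ F_13^5.


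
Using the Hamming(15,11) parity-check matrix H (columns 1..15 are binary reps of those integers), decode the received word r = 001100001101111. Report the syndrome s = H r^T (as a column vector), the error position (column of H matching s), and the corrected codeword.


s = (0, 1, 0, 0)^T, error position = 4, corrected codeword c = 001000001101111

Compute s = H r^T mod 2 one row at a time:
  s_1 = 0 + 1 + 1 + 0 + 1 + 1 + 1 + 1 = 6 ≡ 0 (mod 2).
  s_2 = 1 + 0 + 0 + 0 + 1 + 1 + 1 + 1 = 5 ≡ 1 (mod 2).
  s_3 = 0 + 1 + 0 + 0 + 1 + 0 + 1 + 1 = 4 ≡ 0 (mod 2).
  s_4 = 0 + 1 + 0 + 0 + 1 + 0 + 1 + 1 = 4 ≡ 0 (mod 2).
s = (0, 1, 0, 0)^T — this equals column 4 of H (binary 0100), so error is at position 4.
Correct: flip bit 4 of r = 001100001101111 to get c = 001000001101111.


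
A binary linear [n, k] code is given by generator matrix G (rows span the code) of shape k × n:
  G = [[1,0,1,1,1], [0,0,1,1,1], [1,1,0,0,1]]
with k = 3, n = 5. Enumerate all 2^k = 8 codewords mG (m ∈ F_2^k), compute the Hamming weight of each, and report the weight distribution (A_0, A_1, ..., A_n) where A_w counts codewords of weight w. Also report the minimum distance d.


Weight distribution: A_0 = 1, A_1 = 1, A_2 = 1, A_3 = 3, A_4 = 2. Minimum distance d = 1.

Enumerate all 2^3 = 8 messages m ∈ F_2^3.
For each, compute codeword c = mG in F_2^5, then tally its weight.
  m = 000 → c = 00000, weight = 0.
  m = 100 → c = 10111, weight = 4.
  m = 010 → c = 00111, weight = 3.
  m = 110 → c = 10000, weight = 1.
  m = 001 → c = 11001, weight = 3.
  m = 101 → c = 01110, weight = 3.
  m = 011 → c = 11110, weight = 4.
  m = 111 → c = 01001, weight = 2.
Tally weights:
  weight 0: 1 codewords.
  weight 1: 1 codewords.
  weight 2: 1 codewords.
  weight 3: 3 codewords.
  weight 4: 2 codewords.
Minimum distance d = smallest w > 0 with A_w > 0 = 1.
Sanity: Σ A_w = 8 = 2^3 = 8 ✓.


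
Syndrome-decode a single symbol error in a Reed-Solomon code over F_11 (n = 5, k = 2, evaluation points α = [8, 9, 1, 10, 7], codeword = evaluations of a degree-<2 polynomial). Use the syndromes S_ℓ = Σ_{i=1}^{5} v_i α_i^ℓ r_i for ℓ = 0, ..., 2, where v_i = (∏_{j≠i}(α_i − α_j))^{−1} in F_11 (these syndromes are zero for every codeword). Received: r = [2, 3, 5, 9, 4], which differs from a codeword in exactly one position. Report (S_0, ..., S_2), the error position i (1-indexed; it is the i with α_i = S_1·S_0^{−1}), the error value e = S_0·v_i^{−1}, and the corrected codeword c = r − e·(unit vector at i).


S = (6, 10, 2), error at position 2, error magnitude e = 3, c = [2, 0, 5, 9, 4].

Step 1: column multipliers v_i = (∏_{j≠i}(α_i − α_j))^{−1} mod 11.
  i = 1 (α = 8): (8−9)(8−1)(8−10)(8−7) = (−1)·7·(−2)·1 = 14 ≡ 3, so v_1 = 3^{−1} = 4 (mod 11).
  i = 2 (α = 9): (9−8)(9−1)(9−10)(9−7) = 1·8·(−1)·2 = −16 ≡ 6, so v_2 = 6^{−1} = 2 (mod 11).
  i = 3 (α = 1): (1−8)(1−9)(1−10)(1−7) = (−7)·(−8)·(−9)·(−6) = 3024 ≡ 10, so v_3 = 10^{−1} = 10 (mod 11).
  i = 4 (α = 10): (10−8)(10−9)(10−1)(10−7) = 2·1·9·3 = 54 ≡ 10, so v_4 = 10^{−1} = 10 (mod 11).
  i = 5 (α = 7): (7−8)(7−9)(7−1)(7−10) = (−1)·(−2)·6·(−3) = −36 ≡ 8, so v_5 = 8^{−1} = 7 (mod 11).
  v = [4, 2, 10, 10, 7].
Step 2: syndromes of r = [2, 3, 5, 9, 4] (all sums mod 11).
  S_0 = Σ v_i r_i = 4·2 + 2·3 + 10·5 + 10·9 + 7·4 = 182 ≡ 6.
  S_1 = Σ v_i α_i r_i = 4·8·2 + 2·9·3 + 10·1·5 + 10·10·9 + 7·7·4 = 1264 ≡ 10.
  α_i^2 mod 11 = [9, 4, 1, 1, 5].
  S_2 = Σ v_i α_i^2 r_i = 4·9·2 + 2·4·3 + 10·1·5 + 10·1·9 + 7·5·4 = 376 ≡ 2.
  S = (6, 10, 2) ≠ 0, so r is not a codeword (an error is present).
Step 3: locate the error. For a single error e at position i, S_ℓ = v_i·e·α_i^ℓ, so α_err = S_1/S_0.
  S_0^{−1} = 6^{−1} = 2 (mod 11), so α_err = 10·2 = 20 ≡ 9 = α_2. Error position i = 2.
  Consistency check: S_2/S_1 = 2·10 = 20 ≡ 9 = α_err ✓ (single-error assumption holds).
Step 4: error magnitude e = S_0/v_2 = S_0·∏_{j≠2}(α_2 − α_j) = 6·6 = 36 ≡ 3 (mod 11).
Step 5: correct position 2: c_2 = r_2 − e = 3 − 3 ≡ 0 (mod 11). Hence c = [2, 0, 5, 9, 4].
  Check: interpolating c through the α_i gives m(x) = 7 + 9·x (degree < 2) with m(α_i) = c_i for every i, so c is indeed a codeword.


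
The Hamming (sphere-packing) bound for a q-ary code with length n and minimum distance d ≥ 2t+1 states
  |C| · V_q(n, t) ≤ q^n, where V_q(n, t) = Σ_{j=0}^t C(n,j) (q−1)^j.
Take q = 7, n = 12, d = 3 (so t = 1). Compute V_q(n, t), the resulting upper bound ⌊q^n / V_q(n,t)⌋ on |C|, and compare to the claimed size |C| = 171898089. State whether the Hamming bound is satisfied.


V_q(n, t) = 73, q^n = 13841287201, Hamming bound = 189606673, |C| = 171898089 ≤ bound (satisfied).

Step 1: Compute V_q(n, t) = Σ_{j=0}^1 C(n, j) (q−1)^j.
  j = 0: C(12,0)·(6)^0 = 1·1 = 1.
  j = 1: C(12,1)·(6)^1 = 12·6 = 72.
  V_q(n, t) = 1 + 72 = 73.
Step 2: q^n = 7^12 = 13841287201.
Step 3: Hamming bound ⌊q^n / V_q(n,t)⌋ = ⌊13841287201/73⌋ = 189606673.
Step 4: Compare |C| = 171898089 to 189606673: satisfied.
The claimed |C| lies below the Hamming bound.


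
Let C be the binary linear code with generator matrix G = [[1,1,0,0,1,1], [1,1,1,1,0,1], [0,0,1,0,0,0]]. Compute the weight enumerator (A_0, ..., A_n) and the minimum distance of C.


Weight distribution: A_0 = 1, A_1 = 1, A_2 = 1, A_3 = 1, A_4 = 2, A_5 = 2. Minimum distance d = 1.

Enumerate all 2^3 = 8 messages m ∈ F_2^3.
For each, compute codeword c = mG in F_2^6, then tally its weight.
  m = 000 → c = 000000, weight = 0.
  m = 100 → c = 110011, weight = 4.
  m = 010 → c = 111101, weight = 5.
  m = 110 → c = 001110, weight = 3.
  m = 001 → c = 001000, weight = 1.
  m = 101 → c = 111011, weight = 5.
  m = 011 → c = 110101, weight = 4.
  m = 111 → c = 000110, weight = 2.
Tally weights:
  weight 0: 1 codewords.
  weight 1: 1 codewords.
  weight 2: 1 codewords.
  weight 3: 1 codewords.
  weight 4: 2 codewords.
  weight 5: 2 codewords.
Minimum distance d = smallest w > 0 with A_w > 0 = 1.
Sanity: Σ A_w = 8 = 2^3 = 8 ✓.


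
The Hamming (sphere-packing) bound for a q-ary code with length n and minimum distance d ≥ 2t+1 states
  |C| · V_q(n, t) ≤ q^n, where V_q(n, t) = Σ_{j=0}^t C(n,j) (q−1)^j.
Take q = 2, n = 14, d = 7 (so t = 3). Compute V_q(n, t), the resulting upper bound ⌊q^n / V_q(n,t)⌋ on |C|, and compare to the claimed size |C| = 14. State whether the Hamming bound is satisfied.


V_q(n, t) = 470, q^n = 16384, Hamming bound = 34, |C| = 14 ≤ bound (satisfied).

Step 1: Compute V_q(n, t) = Σ_{j=0}^3 C(n, j) (q−1)^j.
  j = 0: C(14,0)·(1)^0 = 1·1 = 1.
  j = 1: C(14,1)·(1)^1 = 14·1 = 14.
  j = 2: C(14,2)·(1)^2 = 91·1 = 91.
  j = 3: C(14,3)·(1)^3 = 364·1 = 364.
  V_q(n, t) = 1 + 14 + 91 + 364 = 470.
Step 2: q^n = 2^14 = 16384.
Step 3: Hamming bound ⌊q^n / V_q(n,t)⌋ = ⌊16384/470⌋ = 34.
Step 4: Compare |C| = 14 to 34: satisfied.
The claimed |C| lies below the Hamming bound.


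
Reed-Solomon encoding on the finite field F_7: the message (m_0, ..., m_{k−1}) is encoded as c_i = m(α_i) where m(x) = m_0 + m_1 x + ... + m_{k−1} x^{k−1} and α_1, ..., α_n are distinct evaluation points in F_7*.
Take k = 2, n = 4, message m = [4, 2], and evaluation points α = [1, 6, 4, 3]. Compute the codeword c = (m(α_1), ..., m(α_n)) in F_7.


c = [6, 2, 5, 3]

Message polynomial: m(x) = 4 + 2·x (mod 7).
For each evaluation point α_i, compute m(α_i) mod 7:
  α_1 = 1: Horner steps 2 → 6, so m(1) = 6.
  α_2 = 6: Horner steps 2 → 2, so m(6) = 2.
  α_3 = 4: Horner steps 2 → 5, so m(4) = 5.
  α_4 = 3: Horner steps 2 → 3, so m(3) = 3.
Codeword c = [6, 2, 5, 3] ∈ F_7^4.


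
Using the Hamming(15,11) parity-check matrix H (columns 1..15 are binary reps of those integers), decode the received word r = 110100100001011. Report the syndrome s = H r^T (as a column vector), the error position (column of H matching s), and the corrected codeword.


s = (1, 1, 0, 1)^T, error position = 13, corrected codeword c = 110100100001111

Compute s = H r^T mod 2 one row at a time:
  s_1 = 0 + 0 + 0 + 0 + 1 + 0 + 1 + 1 = 3 ≡ 1 (mod 2).
  s_2 = 1 + 0 + 0 + 1 + 1 + 0 + 1 + 1 = 5 ≡ 1 (mod 2).
  s_3 = 1 + 0 + 0 + 1 + 0 + 0 + 1 + 1 = 4 ≡ 0 (mod 2).
  s_4 = 1 + 0 + 0 + 1 + 0 + 0 + 0 + 1 = 3 ≡ 1 (mod 2).
s = (1, 1, 0, 1)^T — this equals column 13 of H (binary 1101), so error is at position 13.
Correct: flip bit 13 of r = 110100100001011 to get c = 110100100001111.


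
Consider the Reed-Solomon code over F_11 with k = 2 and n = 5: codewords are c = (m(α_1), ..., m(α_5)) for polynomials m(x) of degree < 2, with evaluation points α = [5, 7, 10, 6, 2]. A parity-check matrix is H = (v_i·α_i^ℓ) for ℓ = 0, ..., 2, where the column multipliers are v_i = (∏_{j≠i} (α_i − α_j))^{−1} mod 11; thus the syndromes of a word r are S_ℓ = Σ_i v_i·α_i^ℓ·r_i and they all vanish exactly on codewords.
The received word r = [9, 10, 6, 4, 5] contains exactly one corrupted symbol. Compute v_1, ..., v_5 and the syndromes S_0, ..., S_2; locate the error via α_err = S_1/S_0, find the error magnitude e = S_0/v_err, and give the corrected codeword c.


S = (2, 4, 8), error at position 5, error magnitude e = 3, c = [9, 10, 6, 4, 2].

Step 1: column multipliers v_i = (∏_{j≠i}(α_i − α_j))^{−1} mod 11.
  i = 1 (α = 5): (5−7)(5−10)(5−6)(5−2) = (−2)·(−5)·(−1)·3 = −30 ≡ 3, so v_1 = 3^{−1} = 4 (mod 11).
  i = 2 (α = 7): (7−5)(7−10)(7−6)(7−2) = 2·(−3)·1·5 = −30 ≡ 3, so v_2 = 3^{−1} = 4 (mod 11).
  i = 3 (α = 10): (10−5)(10−7)(10−6)(10−2) = 5·3·4·8 = 480 ≡ 7, so v_3 = 7^{−1} = 8 (mod 11).
  i = 4 (α = 6): (6−5)(6−7)(6−10)(6−2) = 1·(−1)·(−4)·4 = 16 ≡ 5, so v_4 = 5^{−1} = 9 (mod 11).
  i = 5 (α = 2): (2−5)(2−7)(2−10)(2−6) = (−3)·(−5)·(−8)·(−4) = 480 ≡ 7, so v_5 = 7^{−1} = 8 (mod 11).
  v = [4, 4, 8, 9, 8].
Step 2: syndromes of r = [9, 10, 6, 4, 5] (all sums mod 11).
  S_0 = Σ v_i r_i = 4·9 + 4·10 + 8·6 + 9·4 + 8·5 = 200 ≡ 2.
  S_1 = Σ v_i α_i r_i = 4·5·9 + 4·7·10 + 8·10·6 + 9·6·4 + 8·2·5 = 1236 ≡ 4.
  α_i^2 mod 11 = [3, 5, 1, 3, 4].
  S_2 = Σ v_i α_i^2 r_i = 4·3·9 + 4·5·10 + 8·1·6 + 9·3·4 + 8·4·5 = 624 ≡ 8.
  S = (2, 4, 8) ≠ 0, so r is not a codeword (an error is present).
Step 3: locate the error. For a single error e at position i, S_ℓ = v_i·e·α_i^ℓ, so α_err = S_1/S_0.
  S_0^{−1} = 2^{−1} = 6 (mod 11), so α_err = 4·6 = 24 ≡ 2 = α_5. Error position i = 5.
  Consistency check: S_2/S_1 = 8·3 = 24 ≡ 2 = α_err ✓ (single-error assumption holds).
Step 4: error magnitude e = S_0/v_5 = S_0·∏_{j≠5}(α_5 − α_j) = 2·7 = 14 ≡ 3 (mod 11).
Step 5: correct position 5: c_5 = r_5 − e = 5 − 3 ≡ 2 (mod 11). Hence c = [9, 10, 6, 4, 2].
  Check: interpolating c through the α_i gives m(x) = 1 + 6·x (degree < 2) with m(α_i) = c_i for every i, so c is indeed a codeword.


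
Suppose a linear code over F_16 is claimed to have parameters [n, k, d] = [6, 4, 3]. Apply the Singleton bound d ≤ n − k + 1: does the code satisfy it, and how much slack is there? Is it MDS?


Singleton RHS = n − k + 1 = 3, slack = 0, bound satisfied, MDS.

Singleton bound: d ≤ n − k + 1.
Here n = 6, k = 4, so n − k + 1 = 3.
Given d = 3, check d ≤ 3: YES.
Slack = (n − k + 1) − d = 0.
The code is MDS (slack = 0).
Description: the claimed parameters are [6, 4, 3]_16; such a code would be MDS (meets Singleton bound).


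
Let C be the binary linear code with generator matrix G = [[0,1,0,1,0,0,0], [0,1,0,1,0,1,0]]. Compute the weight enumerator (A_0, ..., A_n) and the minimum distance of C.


Weight distribution: A_0 = 1, A_1 = 1, A_2 = 1, A_3 = 1. Minimum distance d = 1.

Enumerate all 2^2 = 4 messages m ∈ F_2^2.
For each, compute codeword c = mG in F_2^7, then tally its weight.
  m = 00 → c = 0000000, weight = 0.
  m = 10 → c = 0101000, weight = 2.
  m = 01 → c = 0101010, weight = 3.
  m = 11 → c = 0000010, weight = 1.
Tally weights:
  weight 0: 1 codewords.
  weight 1: 1 codewords.
  weight 2: 1 codewords.
  weight 3: 1 codewords.
Minimum distance d = smallest w > 0 with A_w > 0 = 1.
Sanity: Σ A_w = 4 = 2^2 = 4 ✓.


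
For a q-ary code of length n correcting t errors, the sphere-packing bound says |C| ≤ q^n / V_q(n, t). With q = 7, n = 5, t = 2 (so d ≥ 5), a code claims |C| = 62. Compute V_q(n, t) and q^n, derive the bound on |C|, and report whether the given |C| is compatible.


V_q(n, t) = 391, q^n = 16807, Hamming bound = 42, |C| = 62 > bound (violated).

Step 1: Compute V_q(n, t) = Σ_{j=0}^2 C(n, j) (q−1)^j.
  j = 0: C(5,0)·(6)^0 = 1·1 = 1.
  j = 1: C(5,1)·(6)^1 = 5·6 = 30.
  j = 2: C(5,2)·(6)^2 = 10·36 = 360.
  V_q(n, t) = 1 + 30 + 360 = 391.
Step 2: q^n = 7^5 = 16807.
Step 3: Hamming bound ⌊q^n / V_q(n,t)⌋ = ⌊16807/391⌋ = 42.
Step 4: Compare |C| = 62 to 42: violated.
The claimed |C| lies above the Hamming bound, so no 7-ary code of length 5 with d ≥ 5 can have 62 codewords.


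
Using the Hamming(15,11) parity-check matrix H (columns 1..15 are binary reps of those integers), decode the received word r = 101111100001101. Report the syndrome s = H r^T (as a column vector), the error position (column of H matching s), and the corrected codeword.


s = (1, 1, 0, 0)^T, error position = 12, corrected codeword c = 101111100000101

Compute s = H r^T mod 2 one row at a time:
  s_1 = 0 + 0 + 0 + 0 + 1 + 1 + 0 + 1 = 3 ≡ 1 (mod 2).
  s_2 = 1 + 1 + 1 + 1 + 1 + 1 + 0 + 1 = 7 ≡ 1 (mod 2).
  s_3 = 0 + 1 + 1 + 1 + 0 + 0 + 0 + 1 = 4 ≡ 0 (mod 2).
  s_4 = 1 + 1 + 1 + 1 + 0 + 0 + 1 + 1 = 6 ≡ 0 (mod 2).
s = (1, 1, 0, 0)^T — this equals column 12 of H (binary 1100), so error is at position 12.
Correct: flip bit 12 of r = 101111100001101 to get c = 101111100000101.


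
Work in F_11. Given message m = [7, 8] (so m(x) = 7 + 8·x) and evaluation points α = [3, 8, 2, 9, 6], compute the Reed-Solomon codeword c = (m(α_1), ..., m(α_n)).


c = [9, 5, 1, 2, 0]

Message polynomial: m(x) = 7 + 8·x (mod 11).
For each evaluation point α_i, compute m(α_i) mod 11:
  α_1 = 3: Horner steps 8 → 9, so m(3) = 9.
  α_2 = 8: Horner steps 8 → 5, so m(8) = 5.
  α_3 = 2: Horner steps 8 → 1, so m(2) = 1.
  α_4 = 9: Horner steps 8 → 2, so m(9) = 2.
  α_5 = 6: Horner steps 8 → 0, so m(6) = 0.
Codeword c = [9, 5, 1, 2, 0] ∈ F_11^5.


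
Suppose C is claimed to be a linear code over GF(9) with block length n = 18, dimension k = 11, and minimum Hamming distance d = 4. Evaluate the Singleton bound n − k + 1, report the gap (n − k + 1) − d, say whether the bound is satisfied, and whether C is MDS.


Singleton RHS = n − k + 1 = 8, slack = 4, bound satisfied, not MDS.

Singleton bound: d ≤ n − k + 1.
Here n = 18, k = 11, so n − k + 1 = 8.
Given d = 4, check d ≤ 8: YES.
Slack = (n − k + 1) − d = 4.
The code is NOT MDS (slack = 4 > 0).
Description: the claimed parameters are [18, 11, 4]_9; such a code would be non-MDS.


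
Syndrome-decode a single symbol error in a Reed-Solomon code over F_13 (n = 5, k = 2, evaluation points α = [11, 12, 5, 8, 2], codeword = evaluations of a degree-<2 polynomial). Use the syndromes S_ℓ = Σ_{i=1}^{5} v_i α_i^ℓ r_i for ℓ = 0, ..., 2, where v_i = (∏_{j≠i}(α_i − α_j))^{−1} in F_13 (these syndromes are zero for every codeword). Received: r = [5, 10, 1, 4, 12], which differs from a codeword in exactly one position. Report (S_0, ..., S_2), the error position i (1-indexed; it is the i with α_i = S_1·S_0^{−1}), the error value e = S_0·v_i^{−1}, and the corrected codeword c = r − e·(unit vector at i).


S = (5, 1, 8), error at position 4, error magnitude e = 1, c = [5, 10, 1, 3, 12].

Step 1: column multipliers v_i = (∏_{j≠i}(α_i − α_j))^{−1} mod 13.
  i = 1 (α = 11): (11−12)(11−5)(11−8)(11−2) = (−1)·6·3·9 = −162 ≡ 7, so v_1 = 7^{−1} = 2 (mod 13).
  i = 2 (α = 12): (12−11)(12−5)(12−8)(12−2) = 1·7·4·10 = 280 ≡ 7, so v_2 = 7^{−1} = 2 (mod 13).
  i = 3 (α = 5): (5−11)(5−12)(5−8)(5−2) = (−6)·(−7)·(−3)·3 = −378 ≡ 12, so v_3 = 12^{−1} = 12 (mod 13).
  i = 4 (α = 8): (8−11)(8−12)(8−5)(8−2) = (−3)·(−4)·3·6 = 216 ≡ 8, so v_4 = 8^{−1} = 5 (mod 13).
  i = 5 (α = 2): (2−11)(2−12)(2−5)(2−8) = (−9)·(−10)·(−3)·(−6) = 1620 ≡ 8, so v_5 = 8^{−1} = 5 (mod 13).
  v = [2, 2, 12, 5, 5].
Step 2: syndromes of r = [5, 10, 1, 4, 12] (all sums mod 13).
  S_0 = Σ v_i r_i = 2·5 + 2·10 + 12·1 + 5·4 + 5·12 = 122 ≡ 5.
  S_1 = Σ v_i α_i r_i = 2·11·5 + 2·12·10 + 12·5·1 + 5·8·4 + 5·2·12 = 690 ≡ 1.
  α_i^2 mod 13 = [4, 1, 12, 12, 4].
  S_2 = Σ v_i α_i^2 r_i = 2·4·5 + 2·1·10 + 12·12·1 + 5·12·4 + 5·4·12 = 684 ≡ 8.
  S = (5, 1, 8) ≠ 0, so r is not a codeword (an error is present).
Step 3: locate the error. For a single error e at position i, S_ℓ = v_i·e·α_i^ℓ, so α_err = S_1/S_0.
  S_0^{−1} = 5^{−1} = 8 (mod 13), so α_err = 1·8 = 8 ≡ 8 = α_4. Error position i = 4.
  Consistency check: S_2/S_1 = 8·1 = 8 ≡ 8 = α_err ✓ (single-error assumption holds).
Step 4: error magnitude e = S_0/v_4 = S_0·∏_{j≠4}(α_4 − α_j) = 5·8 = 40 ≡ 1 (mod 13).
Step 5: correct position 4: c_4 = r_4 − e = 4 − 1 ≡ 3 (mod 13). Hence c = [5, 10, 1, 3, 12].
  Check: interpolating c through the α_i gives m(x) = 2 + 5·x (degree < 2) with m(α_i) = c_i for every i, so c is indeed a codeword.


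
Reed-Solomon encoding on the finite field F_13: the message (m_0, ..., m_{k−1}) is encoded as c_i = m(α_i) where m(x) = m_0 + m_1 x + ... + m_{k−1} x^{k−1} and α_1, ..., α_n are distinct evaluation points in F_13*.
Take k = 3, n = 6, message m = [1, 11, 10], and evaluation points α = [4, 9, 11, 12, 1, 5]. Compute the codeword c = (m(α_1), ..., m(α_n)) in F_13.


c = [10, 0, 6, 0, 9, 7]

Message polynomial: m(x) = 1 + 11·x + 10·x^2 (mod 13).
For each evaluation point α_i, compute m(α_i) mod 13:
  α_1 = 4: Horner steps 10 → 12 → 10, so m(4) = 10.
  α_2 = 9: Horner steps 10 → 10 → 0, so m(9) = 0.
  α_3 = 11: Horner steps 10 → 4 → 6, so m(11) = 6.
  α_4 = 12: Horner steps 10 → 1 → 0, so m(12) = 0.
  α_5 = 1: Horner steps 10 → 8 → 9, so m(1) = 9.
  α_6 = 5: Horner steps 10 → 9 → 7, so m(5) = 7.
Codeword c = [10, 0, 6, 0, 9, 7] ∈ F_13^6.


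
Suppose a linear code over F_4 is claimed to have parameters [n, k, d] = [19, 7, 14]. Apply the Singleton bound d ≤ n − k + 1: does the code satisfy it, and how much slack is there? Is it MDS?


Singleton RHS = n − k + 1 = 13, slack = -1, bound violated (no such code; not MDS).

Singleton bound: d ≤ n − k + 1.
Here n = 19, k = 7, so n − k + 1 = 13.
Given d = 14, check d ≤ 13: NO.
Slack = (n − k + 1) − d = -1.
The slack is negative: d = 14 exceeds n − k + 1 = 13 by 1, so the Singleton bound is violated and no linear [19, 7, 14]_4 code can exist. In particular it is not MDS (MDS requires d = n − k + 1 exactly).
Description: the claimed parameters are [19, 7, 14]_4; such a code would be impossible (violates the Singleton bound).


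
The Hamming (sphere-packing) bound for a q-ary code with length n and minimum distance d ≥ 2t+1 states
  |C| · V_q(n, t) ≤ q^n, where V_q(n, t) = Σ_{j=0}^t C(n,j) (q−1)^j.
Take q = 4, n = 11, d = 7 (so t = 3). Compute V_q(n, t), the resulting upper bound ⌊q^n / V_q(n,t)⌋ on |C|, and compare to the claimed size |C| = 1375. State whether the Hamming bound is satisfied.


V_q(n, t) = 4984, q^n = 4194304, Hamming bound = 841, |C| = 1375 > bound (violated).

Step 1: Compute V_q(n, t) = Σ_{j=0}^3 C(n, j) (q−1)^j.
  j = 0: C(11,0)·(3)^0 = 1·1 = 1.
  j = 1: C(11,1)·(3)^1 = 11·3 = 33.
  j = 2: C(11,2)·(3)^2 = 55·9 = 495.
  j = 3: C(11,3)·(3)^3 = 165·27 = 4455.
  V_q(n, t) = 1 + 33 + 495 + 4455 = 4984.
Step 2: q^n = 4^11 = 4194304.
Step 3: Hamming bound ⌊q^n / V_q(n,t)⌋ = ⌊4194304/4984⌋ = 841.
Step 4: Compare |C| = 1375 to 841: violated.
The claimed |C| lies above the Hamming bound, so no 4-ary code of length 11 with d ≥ 7 can have 1375 codewords.
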